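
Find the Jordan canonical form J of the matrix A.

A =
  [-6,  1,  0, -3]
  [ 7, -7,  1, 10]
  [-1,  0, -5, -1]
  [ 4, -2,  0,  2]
J_3(-4) ⊕ J_1(-4)

The characteristic polynomial is
  det(x·I − A) = x^4 + 16*x^3 + 96*x^2 + 256*x + 256 = (x + 4)^4

Eigenvalues and multiplicities (the geometric multiplicity of λ is n − rank(A − λI), which equals the number of Jordan blocks for λ):
  λ = -4: algebraic multiplicity = 4, geometric multiplicity = 2

Determining the block sizes for each eigenvalue:
  λ = -4: with am = 4 and gm = 2, the partition is not yet determined (e.g. several partitions of 4 into 2 parts exist). Let N = A − (-4)·I. Computing rank(N^1) = 2, rank(N^2) = 1, rank(N^3) = 0; the number of blocks of size ≥ j is rank(N^{j−1}) − rank(N^j), giving [2, 1, 1]. So we have 1 block(s) of size 3, 1 block(s) of size 1 → block sizes [3, 1]

Assembling the blocks gives a Jordan form
J =
  [-4,  1,  0,  0]
  [ 0, -4,  1,  0]
  [ 0,  0, -4,  0]
  [ 0,  0,  0, -4]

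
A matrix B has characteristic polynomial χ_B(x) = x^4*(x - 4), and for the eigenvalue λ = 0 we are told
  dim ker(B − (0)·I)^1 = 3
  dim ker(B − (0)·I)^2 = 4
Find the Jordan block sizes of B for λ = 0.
Block sizes for λ = 0: [2, 1, 1]

From the dimensions of kernels of powers, the number of Jordan blocks of size at least j is d_j − d_{j−1} where d_j = dim ker(N^j) (with d_0 = 0). Computing the differences gives [3, 1].
The number of blocks of size exactly k is (#blocks of size ≥ k) − (#blocks of size ≥ k + 1), so the partition is: 2 block(s) of size 1, 1 block(s) of size 2.
In nonincreasing order the block sizes are [2, 1, 1].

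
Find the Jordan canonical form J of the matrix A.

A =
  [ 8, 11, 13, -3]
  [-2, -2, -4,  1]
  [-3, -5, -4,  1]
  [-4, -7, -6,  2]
J_2(1) ⊕ J_2(1)

The characteristic polynomial is
  det(x·I − A) = x^4 - 4*x^3 + 6*x^2 - 4*x + 1 = (x - 1)^4

Eigenvalues and multiplicities (the geometric multiplicity of λ is n − rank(A − λI), which equals the number of Jordan blocks for λ):
  λ = 1: algebraic multiplicity = 4, geometric multiplicity = 2

Determining the block sizes for each eigenvalue:
  λ = 1: with am = 4 and gm = 2, the partition is not yet determined (e.g. several partitions of 4 into 2 parts exist). Let N = A − (1)·I. Computing rank(N^1) = 2, rank(N^2) = 0; the number of blocks of size ≥ j is rank(N^{j−1}) − rank(N^j), giving [2, 2]. So we have 2 block(s) of size 2 → block sizes [2, 2]

Assembling the blocks gives a Jordan form
J =
  [1, 1, 0, 0]
  [0, 1, 0, 0]
  [0, 0, 1, 1]
  [0, 0, 0, 1]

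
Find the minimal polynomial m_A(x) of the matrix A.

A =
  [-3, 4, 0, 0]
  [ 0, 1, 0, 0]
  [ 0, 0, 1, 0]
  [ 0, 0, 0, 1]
x^2 + 2*x - 3

The characteristic polynomial is χ_A(x) = (x - 1)^3*(x + 3), so the eigenvalues are known. The minimal polynomial is
  m_A(x) = Π_λ (x − λ)^{k_λ}
where k_λ is the size of the *largest* Jordan block for λ (equivalently, the smallest k with (A − λI)^k v = 0 for every generalised eigenvector v of λ).

  λ = -3: largest Jordan block has size 1, contributing (x + 3)
  λ = 1: largest Jordan block has size 1, contributing (x − 1)

So m_A(x) = (x - 1)*(x + 3) = x^2 + 2*x - 3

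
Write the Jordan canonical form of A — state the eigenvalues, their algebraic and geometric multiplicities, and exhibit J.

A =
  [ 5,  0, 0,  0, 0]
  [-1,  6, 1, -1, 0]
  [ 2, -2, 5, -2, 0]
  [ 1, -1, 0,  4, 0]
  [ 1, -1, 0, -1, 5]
J_3(5) ⊕ J_1(5) ⊕ J_1(5)

The characteristic polynomial is
  det(x·I − A) = x^5 - 25*x^4 + 250*x^3 - 1250*x^2 + 3125*x - 3125 = (x - 5)^5

Eigenvalues and multiplicities (the geometric multiplicity of λ is n − rank(A − λI), which equals the number of Jordan blocks for λ):
  λ = 5: algebraic multiplicity = 5, geometric multiplicity = 3

Determining the block sizes for each eigenvalue:
  λ = 5: with am = 5 and gm = 3, the partition is not yet determined (e.g. several partitions of 5 into 3 parts exist). Let N = A − (5)·I. Computing rank(N^1) = 2, rank(N^2) = 1, rank(N^3) = 0; the number of blocks of size ≥ j is rank(N^{j−1}) − rank(N^j), giving [3, 1, 1]. So we have 1 block(s) of size 3, 2 block(s) of size 1 → block sizes [3, 1, 1]

Assembling the blocks gives a Jordan form
J =
  [5, 1, 0, 0, 0]
  [0, 5, 1, 0, 0]
  [0, 0, 5, 0, 0]
  [0, 0, 0, 5, 0]
  [0, 0, 0, 0, 5]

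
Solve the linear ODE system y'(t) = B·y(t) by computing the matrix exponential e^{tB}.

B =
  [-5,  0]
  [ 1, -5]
e^{tB} =
  [exp(-5*t), 0]
  [t*exp(-5*t), exp(-5*t)]

Strategy: write B = P · J · P⁻¹ where J is a Jordan canonical form, so e^{tB} = P · e^{tJ} · P⁻¹, and e^{tJ} can be computed block-by-block.

B has Jordan form
J =
  [-5,  1]
  [ 0, -5]
(up to reordering of blocks).

Per-block formulas:
  For a 2×2 Jordan block J_2(-5): exp(t · J_2(-5)) = e^(-5t)·(I + t·N), where N is the 2×2 nilpotent shift.

After assembling e^{tJ} and conjugating by P, we get:

e^{tB} =
  [exp(-5*t), 0]
  [t*exp(-5*t), exp(-5*t)]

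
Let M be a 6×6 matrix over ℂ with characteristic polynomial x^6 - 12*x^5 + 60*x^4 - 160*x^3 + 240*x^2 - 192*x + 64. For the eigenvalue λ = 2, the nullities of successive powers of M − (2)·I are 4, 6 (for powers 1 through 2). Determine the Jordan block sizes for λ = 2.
Block sizes for λ = 2: [2, 2, 1, 1]

From the dimensions of kernels of powers, the number of Jordan blocks of size at least j is d_j − d_{j−1} where d_j = dim ker(N^j) (with d_0 = 0). Computing the differences gives [4, 2].
The number of blocks of size exactly k is (#blocks of size ≥ k) − (#blocks of size ≥ k + 1), so the partition is: 2 block(s) of size 1, 2 block(s) of size 2.
In nonincreasing order the block sizes are [2, 2, 1, 1].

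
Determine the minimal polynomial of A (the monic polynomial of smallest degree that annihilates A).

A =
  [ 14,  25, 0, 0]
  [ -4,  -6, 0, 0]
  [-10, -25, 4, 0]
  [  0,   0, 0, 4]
x^2 - 8*x + 16

The characteristic polynomial is χ_A(x) = (x - 4)^4, so the eigenvalues are known. The minimal polynomial is
  m_A(x) = Π_λ (x − λ)^{k_λ}
where k_λ is the size of the *largest* Jordan block for λ (equivalently, the smallest k with (A − λI)^k v = 0 for every generalised eigenvector v of λ).

  λ = 4: largest Jordan block has size 2, contributing (x − 4)^2

So m_A(x) = (x - 4)^2 = x^2 - 8*x + 16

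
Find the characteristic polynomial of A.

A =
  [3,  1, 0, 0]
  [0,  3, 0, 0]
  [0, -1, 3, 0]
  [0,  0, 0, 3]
x^4 - 12*x^3 + 54*x^2 - 108*x + 81

Expanding det(x·I − A) (e.g. by cofactor expansion or by noting that A is similar to its Jordan form J, which has the same characteristic polynomial as A) gives
  χ_A(x) = x^4 - 12*x^3 + 54*x^2 - 108*x + 81
which factors as (x - 3)^4. The eigenvalues (with algebraic multiplicities) are λ = 3 with multiplicity 4.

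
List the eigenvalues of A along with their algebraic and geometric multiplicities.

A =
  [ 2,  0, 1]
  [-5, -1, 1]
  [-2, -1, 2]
λ = 1: alg = 3, geom = 1

Step 1 — factor the characteristic polynomial to read off the algebraic multiplicities:
  χ_A(x) = (x - 1)^3

Step 2 — compute geometric multiplicities via the rank-nullity identity g(λ) = n − rank(A − λI):
  rank(A − (1)·I) = 2, so dim ker(A − (1)·I) = n − 2 = 1

Summary:
  λ = 1: algebraic multiplicity = 3, geometric multiplicity = 1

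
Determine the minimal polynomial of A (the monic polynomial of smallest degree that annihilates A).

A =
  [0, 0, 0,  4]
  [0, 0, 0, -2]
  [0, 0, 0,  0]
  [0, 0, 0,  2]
x^2 - 2*x

The characteristic polynomial is χ_A(x) = x^3*(x - 2), so the eigenvalues are known. The minimal polynomial is
  m_A(x) = Π_λ (x − λ)^{k_λ}
where k_λ is the size of the *largest* Jordan block for λ (equivalently, the smallest k with (A − λI)^k v = 0 for every generalised eigenvector v of λ).

  λ = 0: largest Jordan block has size 1, contributing (x − 0)
  λ = 2: largest Jordan block has size 1, contributing (x − 2)

So m_A(x) = x*(x - 2) = x^2 - 2*x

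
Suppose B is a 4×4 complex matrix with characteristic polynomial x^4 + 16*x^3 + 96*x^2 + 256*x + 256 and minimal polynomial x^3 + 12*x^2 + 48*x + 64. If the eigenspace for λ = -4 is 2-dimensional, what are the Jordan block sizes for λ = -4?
Block sizes for λ = -4: [3, 1]

Step 1 — from the characteristic polynomial, algebraic multiplicity of λ = -4 is 4. From dim ker(B − (-4)·I) = 2, there are exactly 2 Jordan blocks for λ = -4.
Step 2 — from the minimal polynomial, the factor (x + 4)^3 tells us the largest block for λ = -4 has size 3.
Step 3 — with total size 4, 2 blocks, and largest block 3, the block sizes (in nonincreasing order) are [3, 1].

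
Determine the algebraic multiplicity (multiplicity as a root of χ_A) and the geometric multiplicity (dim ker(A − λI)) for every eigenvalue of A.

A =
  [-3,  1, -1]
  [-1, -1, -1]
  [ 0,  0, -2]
λ = -2: alg = 3, geom = 2

Step 1 — factor the characteristic polynomial to read off the algebraic multiplicities:
  χ_A(x) = (x + 2)^3

Step 2 — compute geometric multiplicities via the rank-nullity identity g(λ) = n − rank(A − λI):
  rank(A − (-2)·I) = 1, so dim ker(A − (-2)·I) = n − 1 = 2

Summary:
  λ = -2: algebraic multiplicity = 3, geometric multiplicity = 2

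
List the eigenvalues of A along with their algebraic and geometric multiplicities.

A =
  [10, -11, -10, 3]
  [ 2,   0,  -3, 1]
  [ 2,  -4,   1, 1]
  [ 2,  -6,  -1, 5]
λ = 4: alg = 4, geom = 2

Step 1 — factor the characteristic polynomial to read off the algebraic multiplicities:
  χ_A(x) = (x - 4)^4

Step 2 — compute geometric multiplicities via the rank-nullity identity g(λ) = n − rank(A − λI):
  rank(A − (4)·I) = 2, so dim ker(A − (4)·I) = n − 2 = 2

Summary:
  λ = 4: algebraic multiplicity = 4, geometric multiplicity = 2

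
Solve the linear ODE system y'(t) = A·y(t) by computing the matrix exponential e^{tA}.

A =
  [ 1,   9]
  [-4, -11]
e^{tA} =
  [6*t*exp(-5*t) + exp(-5*t), 9*t*exp(-5*t)]
  [-4*t*exp(-5*t), -6*t*exp(-5*t) + exp(-5*t)]

Strategy: write A = P · J · P⁻¹ where J is a Jordan canonical form, so e^{tA} = P · e^{tJ} · P⁻¹, and e^{tJ} can be computed block-by-block.

A has Jordan form
J =
  [-5,  1]
  [ 0, -5]
(up to reordering of blocks).

Per-block formulas:
  For a 2×2 Jordan block J_2(-5): exp(t · J_2(-5)) = e^(-5t)·(I + t·N), where N is the 2×2 nilpotent shift.

After assembling e^{tJ} and conjugating by P, we get:

e^{tA} =
  [6*t*exp(-5*t) + exp(-5*t), 9*t*exp(-5*t)]
  [-4*t*exp(-5*t), -6*t*exp(-5*t) + exp(-5*t)]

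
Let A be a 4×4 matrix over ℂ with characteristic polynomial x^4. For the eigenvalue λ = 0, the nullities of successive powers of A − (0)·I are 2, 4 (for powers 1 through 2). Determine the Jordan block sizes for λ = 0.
Block sizes for λ = 0: [2, 2]

From the dimensions of kernels of powers, the number of Jordan blocks of size at least j is d_j − d_{j−1} where d_j = dim ker(N^j) (with d_0 = 0). Computing the differences gives [2, 2].
The number of blocks of size exactly k is (#blocks of size ≥ k) − (#blocks of size ≥ k + 1), so the partition is: 2 block(s) of size 2.
In nonincreasing order the block sizes are [2, 2].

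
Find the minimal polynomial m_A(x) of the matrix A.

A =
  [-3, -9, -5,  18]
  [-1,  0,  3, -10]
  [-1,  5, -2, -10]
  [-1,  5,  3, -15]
x^3 + 15*x^2 + 75*x + 125

The characteristic polynomial is χ_A(x) = (x + 5)^4, so the eigenvalues are known. The minimal polynomial is
  m_A(x) = Π_λ (x − λ)^{k_λ}
where k_λ is the size of the *largest* Jordan block for λ (equivalently, the smallest k with (A − λI)^k v = 0 for every generalised eigenvector v of λ).

  λ = -5: largest Jordan block has size 3, contributing (x + 5)^3

So m_A(x) = (x + 5)^3 = x^3 + 15*x^2 + 75*x + 125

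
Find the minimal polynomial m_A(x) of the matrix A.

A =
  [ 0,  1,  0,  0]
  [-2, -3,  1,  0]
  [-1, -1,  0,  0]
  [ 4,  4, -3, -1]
x^3 + 3*x^2 + 3*x + 1

The characteristic polynomial is χ_A(x) = (x + 1)^4, so the eigenvalues are known. The minimal polynomial is
  m_A(x) = Π_λ (x − λ)^{k_λ}
where k_λ is the size of the *largest* Jordan block for λ (equivalently, the smallest k with (A − λI)^k v = 0 for every generalised eigenvector v of λ).

  λ = -1: largest Jordan block has size 3, contributing (x + 1)^3

So m_A(x) = (x + 1)^3 = x^3 + 3*x^2 + 3*x + 1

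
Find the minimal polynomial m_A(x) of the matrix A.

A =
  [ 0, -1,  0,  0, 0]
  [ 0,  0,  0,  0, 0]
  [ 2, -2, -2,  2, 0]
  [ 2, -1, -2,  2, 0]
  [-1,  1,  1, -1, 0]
x^2

The characteristic polynomial is χ_A(x) = x^5, so the eigenvalues are known. The minimal polynomial is
  m_A(x) = Π_λ (x − λ)^{k_λ}
where k_λ is the size of the *largest* Jordan block for λ (equivalently, the smallest k with (A − λI)^k v = 0 for every generalised eigenvector v of λ).

  λ = 0: largest Jordan block has size 2, contributing (x − 0)^2

So m_A(x) = x^2 = x^2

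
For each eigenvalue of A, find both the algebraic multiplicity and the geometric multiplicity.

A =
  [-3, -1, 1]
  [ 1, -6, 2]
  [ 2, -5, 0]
λ = -3: alg = 3, geom = 1

Step 1 — factor the characteristic polynomial to read off the algebraic multiplicities:
  χ_A(x) = (x + 3)^3

Step 2 — compute geometric multiplicities via the rank-nullity identity g(λ) = n − rank(A − λI):
  rank(A − (-3)·I) = 2, so dim ker(A − (-3)·I) = n − 2 = 1

Summary:
  λ = -3: algebraic multiplicity = 3, geometric multiplicity = 1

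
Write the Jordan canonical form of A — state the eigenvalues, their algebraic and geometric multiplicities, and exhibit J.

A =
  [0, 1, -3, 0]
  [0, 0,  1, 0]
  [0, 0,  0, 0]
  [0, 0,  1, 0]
J_3(0) ⊕ J_1(0)

The characteristic polynomial is
  det(x·I − A) = x^4

Eigenvalues and multiplicities (the geometric multiplicity of λ is n − rank(A − λI), which equals the number of Jordan blocks for λ):
  λ = 0: algebraic multiplicity = 4, geometric multiplicity = 2

Determining the block sizes for each eigenvalue:
  λ = 0: with am = 4 and gm = 2, the partition is not yet determined (e.g. several partitions of 4 into 2 parts exist). Let N = A − (0)·I. Computing rank(N^1) = 2, rank(N^2) = 1, rank(N^3) = 0; the number of blocks of size ≥ j is rank(N^{j−1}) − rank(N^j), giving [2, 1, 1]. So we have 1 block(s) of size 3, 1 block(s) of size 1 → block sizes [3, 1]

Assembling the blocks gives a Jordan form
J =
  [0, 1, 0, 0]
  [0, 0, 1, 0]
  [0, 0, 0, 0]
  [0, 0, 0, 0]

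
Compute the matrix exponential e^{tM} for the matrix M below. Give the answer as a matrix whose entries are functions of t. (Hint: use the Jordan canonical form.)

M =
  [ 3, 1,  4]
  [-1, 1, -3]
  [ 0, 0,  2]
e^{tM} =
  [t*exp(2*t) + exp(2*t), t*exp(2*t), t^2*exp(2*t)/2 + 4*t*exp(2*t)]
  [-t*exp(2*t), -t*exp(2*t) + exp(2*t), -t^2*exp(2*t)/2 - 3*t*exp(2*t)]
  [0, 0, exp(2*t)]

Strategy: write M = P · J · P⁻¹ where J is a Jordan canonical form, so e^{tM} = P · e^{tJ} · P⁻¹, and e^{tJ} can be computed block-by-block.

M has Jordan form
J =
  [2, 1, 0]
  [0, 2, 1]
  [0, 0, 2]
(up to reordering of blocks).

Per-block formulas:
  For a 3×3 Jordan block J_3(2): exp(t · J_3(2)) = e^(2t)·(I + t·N + (t^2/2)·N^2), where N is the 3×3 nilpotent shift.

After assembling e^{tJ} and conjugating by P, we get:

e^{tM} =
  [t*exp(2*t) + exp(2*t), t*exp(2*t), t^2*exp(2*t)/2 + 4*t*exp(2*t)]
  [-t*exp(2*t), -t*exp(2*t) + exp(2*t), -t^2*exp(2*t)/2 - 3*t*exp(2*t)]
  [0, 0, exp(2*t)]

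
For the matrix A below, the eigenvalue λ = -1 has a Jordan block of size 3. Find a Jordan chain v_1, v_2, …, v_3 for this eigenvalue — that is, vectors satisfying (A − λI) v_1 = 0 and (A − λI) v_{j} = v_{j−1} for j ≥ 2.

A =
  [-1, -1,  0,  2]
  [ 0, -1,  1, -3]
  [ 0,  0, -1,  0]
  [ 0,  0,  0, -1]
A Jordan chain for λ = -1 of length 3:
v_1 = (-1, 0, 0, 0)ᵀ
v_2 = (0, 1, 0, 0)ᵀ
v_3 = (0, 0, 1, 0)ᵀ

Let N = A − (-1)·I. We want v_3 with N^3 v_3 = 0 but N^2 v_3 ≠ 0; then v_{j-1} := N · v_j for j = 3, …, 2.

Pick v_3 = (0, 0, 1, 0)ᵀ.
Then v_2 = N · v_3 = (0, 1, 0, 0)ᵀ.
Then v_1 = N · v_2 = (-1, 0, 0, 0)ᵀ.

Sanity check: (A − (-1)·I) v_1 = (0, 0, 0, 0)ᵀ = 0. ✓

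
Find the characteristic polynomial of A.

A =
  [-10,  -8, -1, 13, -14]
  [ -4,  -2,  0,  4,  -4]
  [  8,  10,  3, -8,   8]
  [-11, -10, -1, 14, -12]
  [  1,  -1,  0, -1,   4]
x^5 - 9*x^4 + 27*x^3 - 27*x^2

Expanding det(x·I − A) (e.g. by cofactor expansion or by noting that A is similar to its Jordan form J, which has the same characteristic polynomial as A) gives
  χ_A(x) = x^5 - 9*x^4 + 27*x^3 - 27*x^2
which factors as x^2*(x - 3)^3. The eigenvalues (with algebraic multiplicities) are λ = 0 with multiplicity 2, λ = 3 with multiplicity 3.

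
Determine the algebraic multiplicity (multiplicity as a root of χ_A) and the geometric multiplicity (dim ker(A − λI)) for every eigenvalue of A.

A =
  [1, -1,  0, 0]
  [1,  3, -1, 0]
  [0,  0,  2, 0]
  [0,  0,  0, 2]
λ = 2: alg = 4, geom = 2

Step 1 — factor the characteristic polynomial to read off the algebraic multiplicities:
  χ_A(x) = (x - 2)^4

Step 2 — compute geometric multiplicities via the rank-nullity identity g(λ) = n − rank(A − λI):
  rank(A − (2)·I) = 2, so dim ker(A − (2)·I) = n − 2 = 2

Summary:
  λ = 2: algebraic multiplicity = 4, geometric multiplicity = 2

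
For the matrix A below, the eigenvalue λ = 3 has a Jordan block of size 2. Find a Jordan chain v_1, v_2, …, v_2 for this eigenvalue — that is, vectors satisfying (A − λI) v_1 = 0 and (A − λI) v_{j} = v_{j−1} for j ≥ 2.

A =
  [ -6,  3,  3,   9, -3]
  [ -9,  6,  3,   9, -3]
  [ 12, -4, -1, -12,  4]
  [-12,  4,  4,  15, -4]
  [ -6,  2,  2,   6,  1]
A Jordan chain for λ = 3 of length 2:
v_1 = (-9, -9, 12, -12, -6)ᵀ
v_2 = (1, 0, 0, 0, 0)ᵀ

Let N = A − (3)·I. We want v_2 with N^2 v_2 = 0 but N^1 v_2 ≠ 0; then v_{j-1} := N · v_j for j = 2, …, 2.

Pick v_2 = (1, 0, 0, 0, 0)ᵀ.
Then v_1 = N · v_2 = (-9, -9, 12, -12, -6)ᵀ.

Sanity check: (A − (3)·I) v_1 = (0, 0, 0, 0, 0)ᵀ = 0. ✓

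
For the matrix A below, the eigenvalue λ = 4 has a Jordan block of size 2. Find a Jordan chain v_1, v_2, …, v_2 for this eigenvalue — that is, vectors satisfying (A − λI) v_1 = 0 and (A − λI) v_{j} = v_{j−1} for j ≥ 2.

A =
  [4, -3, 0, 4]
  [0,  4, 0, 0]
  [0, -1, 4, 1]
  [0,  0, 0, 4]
A Jordan chain for λ = 4 of length 2:
v_1 = (-3, 0, -1, 0)ᵀ
v_2 = (0, 1, 0, 0)ᵀ

Let N = A − (4)·I. We want v_2 with N^2 v_2 = 0 but N^1 v_2 ≠ 0; then v_{j-1} := N · v_j for j = 2, …, 2.

Pick v_2 = (0, 1, 0, 0)ᵀ.
Then v_1 = N · v_2 = (-3, 0, -1, 0)ᵀ.

Sanity check: (A − (4)·I) v_1 = (0, 0, 0, 0)ᵀ = 0. ✓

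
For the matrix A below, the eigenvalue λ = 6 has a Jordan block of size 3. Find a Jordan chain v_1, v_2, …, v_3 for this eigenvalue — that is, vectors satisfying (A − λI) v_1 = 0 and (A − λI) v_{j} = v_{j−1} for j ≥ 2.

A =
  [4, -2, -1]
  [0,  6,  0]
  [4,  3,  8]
A Jordan chain for λ = 6 of length 3:
v_1 = (1, 0, -2)ᵀ
v_2 = (-2, 0, 3)ᵀ
v_3 = (0, 1, 0)ᵀ

Let N = A − (6)·I. We want v_3 with N^3 v_3 = 0 but N^2 v_3 ≠ 0; then v_{j-1} := N · v_j for j = 3, …, 2.

Pick v_3 = (0, 1, 0)ᵀ.
Then v_2 = N · v_3 = (-2, 0, 3)ᵀ.
Then v_1 = N · v_2 = (1, 0, -2)ᵀ.

Sanity check: (A − (6)·I) v_1 = (0, 0, 0)ᵀ = 0. ✓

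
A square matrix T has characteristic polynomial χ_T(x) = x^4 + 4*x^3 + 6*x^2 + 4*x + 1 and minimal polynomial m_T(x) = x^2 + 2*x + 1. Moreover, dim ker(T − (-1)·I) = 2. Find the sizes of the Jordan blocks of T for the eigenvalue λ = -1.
Block sizes for λ = -1: [2, 2]

Step 1 — from the characteristic polynomial, algebraic multiplicity of λ = -1 is 4. From dim ker(T − (-1)·I) = 2, there are exactly 2 Jordan blocks for λ = -1.
Step 2 — from the minimal polynomial, the factor (x + 1)^2 tells us the largest block for λ = -1 has size 2.
Step 3 — with total size 4, 2 blocks, and largest block 2, the block sizes (in nonincreasing order) are [2, 2].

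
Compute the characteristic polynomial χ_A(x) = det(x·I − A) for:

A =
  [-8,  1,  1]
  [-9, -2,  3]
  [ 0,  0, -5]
x^3 + 15*x^2 + 75*x + 125

Expanding det(x·I − A) (e.g. by cofactor expansion or by noting that A is similar to its Jordan form J, which has the same characteristic polynomial as A) gives
  χ_A(x) = x^3 + 15*x^2 + 75*x + 125
which factors as (x + 5)^3. The eigenvalues (with algebraic multiplicities) are λ = -5 with multiplicity 3.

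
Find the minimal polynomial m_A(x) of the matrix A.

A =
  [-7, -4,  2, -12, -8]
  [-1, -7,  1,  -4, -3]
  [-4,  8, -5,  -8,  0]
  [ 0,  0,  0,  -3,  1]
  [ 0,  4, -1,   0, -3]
x^3 + 15*x^2 + 75*x + 125

The characteristic polynomial is χ_A(x) = (x + 5)^5, so the eigenvalues are known. The minimal polynomial is
  m_A(x) = Π_λ (x − λ)^{k_λ}
where k_λ is the size of the *largest* Jordan block for λ (equivalently, the smallest k with (A − λI)^k v = 0 for every generalised eigenvector v of λ).

  λ = -5: largest Jordan block has size 3, contributing (x + 5)^3

So m_A(x) = (x + 5)^3 = x^3 + 15*x^2 + 75*x + 125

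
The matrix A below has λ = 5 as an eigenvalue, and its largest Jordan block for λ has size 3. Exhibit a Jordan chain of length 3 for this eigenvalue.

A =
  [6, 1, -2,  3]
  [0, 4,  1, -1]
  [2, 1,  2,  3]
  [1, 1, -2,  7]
A Jordan chain for λ = 5 of length 3:
v_1 = (1, 1, 1, 0)ᵀ
v_2 = (1, -1, 1, 1)ᵀ
v_3 = (0, 1, 0, 0)ᵀ

Let N = A − (5)·I. We want v_3 with N^3 v_3 = 0 but N^2 v_3 ≠ 0; then v_{j-1} := N · v_j for j = 3, …, 2.

Pick v_3 = (0, 1, 0, 0)ᵀ.
Then v_2 = N · v_3 = (1, -1, 1, 1)ᵀ.
Then v_1 = N · v_2 = (1, 1, 1, 0)ᵀ.

Sanity check: (A − (5)·I) v_1 = (0, 0, 0, 0)ᵀ = 0. ✓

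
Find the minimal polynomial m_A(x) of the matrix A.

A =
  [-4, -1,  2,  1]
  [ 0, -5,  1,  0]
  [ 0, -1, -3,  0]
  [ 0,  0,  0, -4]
x^3 + 12*x^2 + 48*x + 64

The characteristic polynomial is χ_A(x) = (x + 4)^4, so the eigenvalues are known. The minimal polynomial is
  m_A(x) = Π_λ (x − λ)^{k_λ}
where k_λ is the size of the *largest* Jordan block for λ (equivalently, the smallest k with (A − λI)^k v = 0 for every generalised eigenvector v of λ).

  λ = -4: largest Jordan block has size 3, contributing (x + 4)^3

So m_A(x) = (x + 4)^3 = x^3 + 12*x^2 + 48*x + 64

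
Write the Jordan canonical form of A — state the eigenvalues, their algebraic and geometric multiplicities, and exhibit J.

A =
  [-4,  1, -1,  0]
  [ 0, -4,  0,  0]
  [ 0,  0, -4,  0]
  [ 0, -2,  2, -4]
J_2(-4) ⊕ J_1(-4) ⊕ J_1(-4)

The characteristic polynomial is
  det(x·I − A) = x^4 + 16*x^3 + 96*x^2 + 256*x + 256 = (x + 4)^4

Eigenvalues and multiplicities (the geometric multiplicity of λ is n − rank(A − λI), which equals the number of Jordan blocks for λ):
  λ = -4: algebraic multiplicity = 4, geometric multiplicity = 3

Determining the block sizes for each eigenvalue:
  λ = -4: 3 blocks summing to 4 forces exactly one block of size 2 and the rest size 1 → block sizes [2, 1, 1]

Assembling the blocks gives a Jordan form
J =
  [-4,  1,  0,  0]
  [ 0, -4,  0,  0]
  [ 0,  0, -4,  0]
  [ 0,  0,  0, -4]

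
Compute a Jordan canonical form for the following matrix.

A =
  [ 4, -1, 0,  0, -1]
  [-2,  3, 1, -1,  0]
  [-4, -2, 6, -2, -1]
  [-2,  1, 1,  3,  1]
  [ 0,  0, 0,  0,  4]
J_3(4) ⊕ J_2(4)

The characteristic polynomial is
  det(x·I − A) = x^5 - 20*x^4 + 160*x^3 - 640*x^2 + 1280*x - 1024 = (x - 4)^5

Eigenvalues and multiplicities (the geometric multiplicity of λ is n − rank(A − λI), which equals the number of Jordan blocks for λ):
  λ = 4: algebraic multiplicity = 5, geometric multiplicity = 2

Determining the block sizes for each eigenvalue:
  λ = 4: with am = 5 and gm = 2, the partition is not yet determined (e.g. several partitions of 5 into 2 parts exist). Let N = A − (4)·I. Computing rank(N^1) = 3, rank(N^2) = 1, rank(N^3) = 0; the number of blocks of size ≥ j is rank(N^{j−1}) − rank(N^j), giving [2, 2, 1]. So we have 1 block(s) of size 3, 1 block(s) of size 2 → block sizes [3, 2]

Assembling the blocks gives a Jordan form
J =
  [4, 1, 0, 0, 0]
  [0, 4, 1, 0, 0]
  [0, 0, 4, 0, 0]
  [0, 0, 0, 4, 1]
  [0, 0, 0, 0, 4]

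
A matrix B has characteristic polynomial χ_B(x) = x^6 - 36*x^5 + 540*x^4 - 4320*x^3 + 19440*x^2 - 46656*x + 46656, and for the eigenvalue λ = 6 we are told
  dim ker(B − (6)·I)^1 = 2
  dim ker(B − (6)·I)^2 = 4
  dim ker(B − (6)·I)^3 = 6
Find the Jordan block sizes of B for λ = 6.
Block sizes for λ = 6: [3, 3]

From the dimensions of kernels of powers, the number of Jordan blocks of size at least j is d_j − d_{j−1} where d_j = dim ker(N^j) (with d_0 = 0). Computing the differences gives [2, 2, 2].
The number of blocks of size exactly k is (#blocks of size ≥ k) − (#blocks of size ≥ k + 1), so the partition is: 2 block(s) of size 3.
In nonincreasing order the block sizes are [3, 3].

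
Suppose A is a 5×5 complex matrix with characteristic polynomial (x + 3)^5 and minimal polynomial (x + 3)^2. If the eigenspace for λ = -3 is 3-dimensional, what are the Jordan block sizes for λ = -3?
Block sizes for λ = -3: [2, 2, 1]

Step 1 — from the characteristic polynomial, algebraic multiplicity of λ = -3 is 5. From dim ker(A − (-3)·I) = 3, there are exactly 3 Jordan blocks for λ = -3.
Step 2 — from the minimal polynomial, the factor (x + 3)^2 tells us the largest block for λ = -3 has size 2.
Step 3 — with total size 5, 3 blocks, and largest block 2, the block sizes (in nonincreasing order) are [2, 2, 1].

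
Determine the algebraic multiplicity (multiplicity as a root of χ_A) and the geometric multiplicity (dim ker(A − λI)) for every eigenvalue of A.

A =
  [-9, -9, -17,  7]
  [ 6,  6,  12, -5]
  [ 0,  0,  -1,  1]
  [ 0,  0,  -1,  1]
λ = -3: alg = 1, geom = 1; λ = 0: alg = 3, geom = 1

Step 1 — factor the characteristic polynomial to read off the algebraic multiplicities:
  χ_A(x) = x^3*(x + 3)

Step 2 — compute geometric multiplicities via the rank-nullity identity g(λ) = n − rank(A − λI):
  rank(A − (-3)·I) = 3, so dim ker(A − (-3)·I) = n − 3 = 1
  rank(A − (0)·I) = 3, so dim ker(A − (0)·I) = n − 3 = 1

Summary:
  λ = -3: algebraic multiplicity = 1, geometric multiplicity = 1
  λ = 0: algebraic multiplicity = 3, geometric multiplicity = 1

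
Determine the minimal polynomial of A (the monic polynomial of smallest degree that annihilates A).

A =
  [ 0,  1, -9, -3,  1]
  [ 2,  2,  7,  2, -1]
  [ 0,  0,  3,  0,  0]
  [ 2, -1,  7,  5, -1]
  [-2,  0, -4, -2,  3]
x^2 - 5*x + 6

The characteristic polynomial is χ_A(x) = (x - 3)^3*(x - 2)^2, so the eigenvalues are known. The minimal polynomial is
  m_A(x) = Π_λ (x − λ)^{k_λ}
where k_λ is the size of the *largest* Jordan block for λ (equivalently, the smallest k with (A − λI)^k v = 0 for every generalised eigenvector v of λ).

  λ = 2: largest Jordan block has size 1, contributing (x − 2)
  λ = 3: largest Jordan block has size 1, contributing (x − 3)

So m_A(x) = (x - 3)*(x - 2) = x^2 - 5*x + 6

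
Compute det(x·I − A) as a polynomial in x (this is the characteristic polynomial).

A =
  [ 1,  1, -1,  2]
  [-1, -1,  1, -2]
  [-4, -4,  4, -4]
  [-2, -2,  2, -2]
x^4 - 2*x^3

Expanding det(x·I − A) (e.g. by cofactor expansion or by noting that A is similar to its Jordan form J, which has the same characteristic polynomial as A) gives
  χ_A(x) = x^4 - 2*x^3
which factors as x^3*(x - 2). The eigenvalues (with algebraic multiplicities) are λ = 0 with multiplicity 3, λ = 2 with multiplicity 1.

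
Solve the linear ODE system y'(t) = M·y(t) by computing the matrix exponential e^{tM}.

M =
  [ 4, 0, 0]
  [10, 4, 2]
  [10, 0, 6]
e^{tM} =
  [exp(4*t), 0, 0]
  [5*exp(6*t) - 5*exp(4*t), exp(4*t), exp(6*t) - exp(4*t)]
  [5*exp(6*t) - 5*exp(4*t), 0, exp(6*t)]

Strategy: write M = P · J · P⁻¹ where J is a Jordan canonical form, so e^{tM} = P · e^{tJ} · P⁻¹, and e^{tJ} can be computed block-by-block.

M has Jordan form
J =
  [4, 0, 0]
  [0, 4, 0]
  [0, 0, 6]
(up to reordering of blocks).

Per-block formulas:
  For a 1×1 block at λ = 6: exp(t · [6]) = [e^(6t)].
  For a 1×1 block at λ = 4: exp(t · [4]) = [e^(4t)].

After assembling e^{tJ} and conjugating by P, we get:

e^{tM} =
  [exp(4*t), 0, 0]
  [5*exp(6*t) - 5*exp(4*t), exp(4*t), exp(6*t) - exp(4*t)]
  [5*exp(6*t) - 5*exp(4*t), 0, exp(6*t)]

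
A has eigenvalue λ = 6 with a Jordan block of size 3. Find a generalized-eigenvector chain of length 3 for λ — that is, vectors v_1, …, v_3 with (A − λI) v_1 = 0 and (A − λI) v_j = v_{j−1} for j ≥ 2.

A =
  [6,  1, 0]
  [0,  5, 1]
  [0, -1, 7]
A Jordan chain for λ = 6 of length 3:
v_1 = (-1, 0, 0)ᵀ
v_2 = (1, -1, -1)ᵀ
v_3 = (0, 1, 0)ᵀ

Let N = A − (6)·I. We want v_3 with N^3 v_3 = 0 but N^2 v_3 ≠ 0; then v_{j-1} := N · v_j for j = 3, …, 2.

Pick v_3 = (0, 1, 0)ᵀ.
Then v_2 = N · v_3 = (1, -1, -1)ᵀ.
Then v_1 = N · v_2 = (-1, 0, 0)ᵀ.

Sanity check: (A − (6)·I) v_1 = (0, 0, 0)ᵀ = 0. ✓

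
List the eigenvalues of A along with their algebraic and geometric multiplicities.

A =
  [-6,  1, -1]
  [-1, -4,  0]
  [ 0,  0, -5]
λ = -5: alg = 3, geom = 1

Step 1 — factor the characteristic polynomial to read off the algebraic multiplicities:
  χ_A(x) = (x + 5)^3

Step 2 — compute geometric multiplicities via the rank-nullity identity g(λ) = n − rank(A − λI):
  rank(A − (-5)·I) = 2, so dim ker(A − (-5)·I) = n − 2 = 1

Summary:
  λ = -5: algebraic multiplicity = 3, geometric multiplicity = 1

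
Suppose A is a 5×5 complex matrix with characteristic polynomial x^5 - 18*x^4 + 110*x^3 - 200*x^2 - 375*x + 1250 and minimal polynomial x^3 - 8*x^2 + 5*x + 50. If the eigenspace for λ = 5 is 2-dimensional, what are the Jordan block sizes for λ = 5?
Block sizes for λ = 5: [2, 2]

Step 1 — from the characteristic polynomial, algebraic multiplicity of λ = 5 is 4. From dim ker(A − (5)·I) = 2, there are exactly 2 Jordan blocks for λ = 5.
Step 2 — from the minimal polynomial, the factor (x − 5)^2 tells us the largest block for λ = 5 has size 2.
Step 3 — with total size 4, 2 blocks, and largest block 2, the block sizes (in nonincreasing order) are [2, 2].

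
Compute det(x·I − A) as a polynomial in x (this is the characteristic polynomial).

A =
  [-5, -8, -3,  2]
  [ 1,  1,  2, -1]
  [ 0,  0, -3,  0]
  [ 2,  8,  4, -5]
x^4 + 12*x^3 + 54*x^2 + 108*x + 81

Expanding det(x·I − A) (e.g. by cofactor expansion or by noting that A is similar to its Jordan form J, which has the same characteristic polynomial as A) gives
  χ_A(x) = x^4 + 12*x^3 + 54*x^2 + 108*x + 81
which factors as (x + 3)^4. The eigenvalues (with algebraic multiplicities) are λ = -3 with multiplicity 4.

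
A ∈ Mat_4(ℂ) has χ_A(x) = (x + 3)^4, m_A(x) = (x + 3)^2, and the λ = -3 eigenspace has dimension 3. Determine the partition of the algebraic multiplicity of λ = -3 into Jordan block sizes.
Block sizes for λ = -3: [2, 1, 1]

Step 1 — from the characteristic polynomial, algebraic multiplicity of λ = -3 is 4. From dim ker(A − (-3)·I) = 3, there are exactly 3 Jordan blocks for λ = -3.
Step 2 — from the minimal polynomial, the factor (x + 3)^2 tells us the largest block for λ = -3 has size 2.
Step 3 — with total size 4, 3 blocks, and largest block 2, the block sizes (in nonincreasing order) are [2, 1, 1].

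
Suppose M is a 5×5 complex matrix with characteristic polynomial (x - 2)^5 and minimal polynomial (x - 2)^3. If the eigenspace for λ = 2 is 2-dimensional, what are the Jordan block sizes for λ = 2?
Block sizes for λ = 2: [3, 2]

Step 1 — from the characteristic polynomial, algebraic multiplicity of λ = 2 is 5. From dim ker(M − (2)·I) = 2, there are exactly 2 Jordan blocks for λ = 2.
Step 2 — from the minimal polynomial, the factor (x − 2)^3 tells us the largest block for λ = 2 has size 3.
Step 3 — with total size 5, 2 blocks, and largest block 3, the block sizes (in nonincreasing order) are [3, 2].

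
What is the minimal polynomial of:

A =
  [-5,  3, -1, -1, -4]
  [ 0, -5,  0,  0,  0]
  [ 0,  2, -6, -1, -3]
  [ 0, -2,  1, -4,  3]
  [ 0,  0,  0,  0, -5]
x^2 + 10*x + 25

The characteristic polynomial is χ_A(x) = (x + 5)^5, so the eigenvalues are known. The minimal polynomial is
  m_A(x) = Π_λ (x − λ)^{k_λ}
where k_λ is the size of the *largest* Jordan block for λ (equivalently, the smallest k with (A − λI)^k v = 0 for every generalised eigenvector v of λ).

  λ = -5: largest Jordan block has size 2, contributing (x + 5)^2

So m_A(x) = (x + 5)^2 = x^2 + 10*x + 25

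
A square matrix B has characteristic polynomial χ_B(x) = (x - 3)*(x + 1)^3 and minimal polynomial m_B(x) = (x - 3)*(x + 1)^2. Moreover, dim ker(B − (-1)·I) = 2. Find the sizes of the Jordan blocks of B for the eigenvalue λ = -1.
Block sizes for λ = -1: [2, 1]

Step 1 — from the characteristic polynomial, algebraic multiplicity of λ = -1 is 3. From dim ker(B − (-1)·I) = 2, there are exactly 2 Jordan blocks for λ = -1.
Step 2 — from the minimal polynomial, the factor (x + 1)^2 tells us the largest block for λ = -1 has size 2.
Step 3 — with total size 3, 2 blocks, and largest block 2, the block sizes (in nonincreasing order) are [2, 1].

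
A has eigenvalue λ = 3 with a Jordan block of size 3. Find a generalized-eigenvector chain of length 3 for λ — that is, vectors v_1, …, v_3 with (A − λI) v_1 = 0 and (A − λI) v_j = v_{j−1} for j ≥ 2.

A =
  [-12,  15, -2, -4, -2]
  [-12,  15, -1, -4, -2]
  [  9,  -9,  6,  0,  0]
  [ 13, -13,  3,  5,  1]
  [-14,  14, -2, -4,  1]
A Jordan chain for λ = 3 of length 3:
v_1 = (3, 3, 0, 0, 0)ᵀ
v_2 = (-15, -12, 9, 13, -14)ᵀ
v_3 = (1, 0, 0, 0, 0)ᵀ

Let N = A − (3)·I. We want v_3 with N^3 v_3 = 0 but N^2 v_3 ≠ 0; then v_{j-1} := N · v_j for j = 3, …, 2.

Pick v_3 = (1, 0, 0, 0, 0)ᵀ.
Then v_2 = N · v_3 = (-15, -12, 9, 13, -14)ᵀ.
Then v_1 = N · v_2 = (3, 3, 0, 0, 0)ᵀ.

Sanity check: (A − (3)·I) v_1 = (0, 0, 0, 0, 0)ᵀ = 0. ✓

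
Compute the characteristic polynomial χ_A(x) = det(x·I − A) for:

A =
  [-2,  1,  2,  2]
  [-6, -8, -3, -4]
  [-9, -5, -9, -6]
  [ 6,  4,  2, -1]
x^4 + 20*x^3 + 150*x^2 + 500*x + 625

Expanding det(x·I − A) (e.g. by cofactor expansion or by noting that A is similar to its Jordan form J, which has the same characteristic polynomial as A) gives
  χ_A(x) = x^4 + 20*x^3 + 150*x^2 + 500*x + 625
which factors as (x + 5)^4. The eigenvalues (with algebraic multiplicities) are λ = -5 with multiplicity 4.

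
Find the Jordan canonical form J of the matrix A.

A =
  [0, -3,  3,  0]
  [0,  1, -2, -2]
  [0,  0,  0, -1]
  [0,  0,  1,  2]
J_1(0) ⊕ J_2(1) ⊕ J_1(1)

The characteristic polynomial is
  det(x·I − A) = x^4 - 3*x^3 + 3*x^2 - x = x*(x - 1)^3

Eigenvalues and multiplicities (the geometric multiplicity of λ is n − rank(A − λI), which equals the number of Jordan blocks for λ):
  λ = 0: algebraic multiplicity = 1, geometric multiplicity = 1
  λ = 1: algebraic multiplicity = 3, geometric multiplicity = 2

Determining the block sizes for each eigenvalue:
  λ = 0: one block (gm = 1), so the single block has size am = 1 → block sizes [1]
  λ = 1: 2 blocks summing to 3 forces exactly one block of size 2 and the rest size 1 → block sizes [2, 1]

Assembling the blocks gives a Jordan form
J =
  [0, 0, 0, 0]
  [0, 1, 1, 0]
  [0, 0, 1, 0]
  [0, 0, 0, 1]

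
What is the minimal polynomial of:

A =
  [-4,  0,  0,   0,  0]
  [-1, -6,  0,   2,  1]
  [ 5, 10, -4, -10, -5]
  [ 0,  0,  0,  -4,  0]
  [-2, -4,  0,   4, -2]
x^2 + 8*x + 16

The characteristic polynomial is χ_A(x) = (x + 4)^5, so the eigenvalues are known. The minimal polynomial is
  m_A(x) = Π_λ (x − λ)^{k_λ}
where k_λ is the size of the *largest* Jordan block for λ (equivalently, the smallest k with (A − λI)^k v = 0 for every generalised eigenvector v of λ).

  λ = -4: largest Jordan block has size 2, contributing (x + 4)^2

So m_A(x) = (x + 4)^2 = x^2 + 8*x + 16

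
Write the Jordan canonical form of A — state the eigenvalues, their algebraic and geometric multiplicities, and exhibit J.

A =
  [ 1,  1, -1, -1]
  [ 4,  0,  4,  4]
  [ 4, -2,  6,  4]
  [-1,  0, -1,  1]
J_3(2) ⊕ J_1(2)

The characteristic polynomial is
  det(x·I − A) = x^4 - 8*x^3 + 24*x^2 - 32*x + 16 = (x - 2)^4

Eigenvalues and multiplicities (the geometric multiplicity of λ is n − rank(A − λI), which equals the number of Jordan blocks for λ):
  λ = 2: algebraic multiplicity = 4, geometric multiplicity = 2

Determining the block sizes for each eigenvalue:
  λ = 2: with am = 4 and gm = 2, the partition is not yet determined (e.g. several partitions of 4 into 2 parts exist). Let N = A − (2)·I. Computing rank(N^1) = 2, rank(N^2) = 1, rank(N^3) = 0; the number of blocks of size ≥ j is rank(N^{j−1}) − rank(N^j), giving [2, 1, 1]. So we have 1 block(s) of size 3, 1 block(s) of size 1 → block sizes [3, 1]

Assembling the blocks gives a Jordan form
J =
  [2, 1, 0, 0]
  [0, 2, 1, 0]
  [0, 0, 2, 0]
  [0, 0, 0, 2]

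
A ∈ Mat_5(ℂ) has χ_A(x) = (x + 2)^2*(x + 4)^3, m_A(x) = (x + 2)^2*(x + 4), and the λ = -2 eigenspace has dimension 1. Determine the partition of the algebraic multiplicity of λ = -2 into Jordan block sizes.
Block sizes for λ = -2: [2]

Step 1 — from the characteristic polynomial, algebraic multiplicity of λ = -2 is 2. From dim ker(A − (-2)·I) = 1, there are exactly 1 Jordan blocks for λ = -2.
Step 2 — from the minimal polynomial, the factor (x + 2)^2 tells us the largest block for λ = -2 has size 2.
Step 3 — with total size 2, 1 blocks, and largest block 2, the block sizes (in nonincreasing order) are [2].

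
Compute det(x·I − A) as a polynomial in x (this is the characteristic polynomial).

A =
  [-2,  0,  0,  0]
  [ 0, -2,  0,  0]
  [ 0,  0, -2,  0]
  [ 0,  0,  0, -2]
x^4 + 8*x^3 + 24*x^2 + 32*x + 16

Expanding det(x·I − A) (e.g. by cofactor expansion or by noting that A is similar to its Jordan form J, which has the same characteristic polynomial as A) gives
  χ_A(x) = x^4 + 8*x^3 + 24*x^2 + 32*x + 16
which factors as (x + 2)^4. The eigenvalues (with algebraic multiplicities) are λ = -2 with multiplicity 4.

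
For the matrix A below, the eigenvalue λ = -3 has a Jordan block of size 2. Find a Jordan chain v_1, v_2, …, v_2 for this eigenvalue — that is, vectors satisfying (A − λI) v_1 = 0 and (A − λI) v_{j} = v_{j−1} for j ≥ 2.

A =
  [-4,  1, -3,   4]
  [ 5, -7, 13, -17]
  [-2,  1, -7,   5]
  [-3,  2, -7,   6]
A Jordan chain for λ = -3 of length 2:
v_1 = (-1, 5, -2, -3)ᵀ
v_2 = (1, 0, 0, 0)ᵀ

Let N = A − (-3)·I. We want v_2 with N^2 v_2 = 0 but N^1 v_2 ≠ 0; then v_{j-1} := N · v_j for j = 2, …, 2.

Pick v_2 = (1, 0, 0, 0)ᵀ.
Then v_1 = N · v_2 = (-1, 5, -2, -3)ᵀ.

Sanity check: (A − (-3)·I) v_1 = (0, 0, 0, 0)ᵀ = 0. ✓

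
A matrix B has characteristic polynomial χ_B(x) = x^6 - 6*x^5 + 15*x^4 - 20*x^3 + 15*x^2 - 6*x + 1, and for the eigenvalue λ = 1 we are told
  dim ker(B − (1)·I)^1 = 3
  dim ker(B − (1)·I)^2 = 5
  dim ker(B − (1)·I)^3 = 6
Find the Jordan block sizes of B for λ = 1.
Block sizes for λ = 1: [3, 2, 1]

From the dimensions of kernels of powers, the number of Jordan blocks of size at least j is d_j − d_{j−1} where d_j = dim ker(N^j) (with d_0 = 0). Computing the differences gives [3, 2, 1].
The number of blocks of size exactly k is (#blocks of size ≥ k) − (#blocks of size ≥ k + 1), so the partition is: 1 block(s) of size 1, 1 block(s) of size 2, 1 block(s) of size 3.
In nonincreasing order the block sizes are [3, 2, 1].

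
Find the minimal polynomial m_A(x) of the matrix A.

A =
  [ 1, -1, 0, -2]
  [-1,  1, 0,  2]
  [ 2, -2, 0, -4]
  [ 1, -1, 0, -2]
x^2

The characteristic polynomial is χ_A(x) = x^4, so the eigenvalues are known. The minimal polynomial is
  m_A(x) = Π_λ (x − λ)^{k_λ}
where k_λ is the size of the *largest* Jordan block for λ (equivalently, the smallest k with (A − λI)^k v = 0 for every generalised eigenvector v of λ).

  λ = 0: largest Jordan block has size 2, contributing (x − 0)^2

So m_A(x) = x^2 = x^2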